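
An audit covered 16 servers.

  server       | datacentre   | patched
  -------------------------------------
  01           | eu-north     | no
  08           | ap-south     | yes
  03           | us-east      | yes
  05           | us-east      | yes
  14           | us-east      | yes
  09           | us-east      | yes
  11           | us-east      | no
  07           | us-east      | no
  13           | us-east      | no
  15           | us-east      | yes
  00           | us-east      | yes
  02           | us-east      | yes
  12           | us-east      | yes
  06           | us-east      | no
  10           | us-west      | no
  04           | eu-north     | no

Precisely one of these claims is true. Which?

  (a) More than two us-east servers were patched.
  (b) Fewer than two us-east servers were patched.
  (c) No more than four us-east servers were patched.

|A| = 12, |A ∩ B| = 8, |A ∖ B| = 4.
(a) requires |A ∩ B| > 2: true.
(b) requires |A ∩ B| < 2: false.
(c) requires |A ∩ B| ≤ 4: false.

(a)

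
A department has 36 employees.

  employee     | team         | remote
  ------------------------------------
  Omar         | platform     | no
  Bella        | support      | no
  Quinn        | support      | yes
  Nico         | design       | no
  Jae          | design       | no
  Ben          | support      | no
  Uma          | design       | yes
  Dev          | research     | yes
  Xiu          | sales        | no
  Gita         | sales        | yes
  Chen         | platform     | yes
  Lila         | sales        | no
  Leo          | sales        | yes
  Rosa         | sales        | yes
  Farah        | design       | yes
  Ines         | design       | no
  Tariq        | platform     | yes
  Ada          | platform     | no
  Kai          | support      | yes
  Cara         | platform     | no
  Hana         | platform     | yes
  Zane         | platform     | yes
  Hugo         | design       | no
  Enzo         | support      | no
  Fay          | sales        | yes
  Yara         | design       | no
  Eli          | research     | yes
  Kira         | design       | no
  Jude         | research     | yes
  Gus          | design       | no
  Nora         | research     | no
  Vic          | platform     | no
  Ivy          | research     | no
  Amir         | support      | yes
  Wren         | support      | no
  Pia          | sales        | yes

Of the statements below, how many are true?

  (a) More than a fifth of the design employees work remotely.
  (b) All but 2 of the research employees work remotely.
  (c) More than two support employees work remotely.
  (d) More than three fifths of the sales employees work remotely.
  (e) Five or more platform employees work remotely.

4

(a) design: |A| = 9, |A ∩ B| = 2; needs |A ∩ B| / |A| > 1/5 — true.
(b) research: |A| = 5, |A ∩ B| = 3; needs |A ∖ B| = 2 — true.
(c) support: |A| = 7, |A ∩ B| = 3; needs |A ∩ B| > 2 — true.
(d) sales: |A| = 7, |A ∩ B| = 5; needs |A ∩ B| / |A| > 3/5 — true.
(e) platform: |A| = 8, |A ∩ B| = 4; needs |A ∩ B| ≥ 5 — false.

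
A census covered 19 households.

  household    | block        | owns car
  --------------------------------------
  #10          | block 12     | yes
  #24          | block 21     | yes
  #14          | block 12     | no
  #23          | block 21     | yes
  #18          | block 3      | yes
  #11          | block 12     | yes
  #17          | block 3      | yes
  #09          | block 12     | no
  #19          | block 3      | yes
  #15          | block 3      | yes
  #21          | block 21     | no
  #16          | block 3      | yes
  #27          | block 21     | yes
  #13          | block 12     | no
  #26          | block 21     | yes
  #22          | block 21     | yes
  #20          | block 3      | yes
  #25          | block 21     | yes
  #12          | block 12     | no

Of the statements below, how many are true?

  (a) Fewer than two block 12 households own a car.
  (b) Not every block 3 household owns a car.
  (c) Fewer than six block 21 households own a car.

0

(a) block 12: |A| = 6, |A ∩ B| = 2; needs |A ∩ B| < 2 — false.
(b) block 3: |A| = 6, |A ∩ B| = 6; needs A ⊄ B (|A ∖ B| ≥ 1) — false.
(c) block 21: |A| = 7, |A ∩ B| = 6; needs |A ∩ B| < 6 — false.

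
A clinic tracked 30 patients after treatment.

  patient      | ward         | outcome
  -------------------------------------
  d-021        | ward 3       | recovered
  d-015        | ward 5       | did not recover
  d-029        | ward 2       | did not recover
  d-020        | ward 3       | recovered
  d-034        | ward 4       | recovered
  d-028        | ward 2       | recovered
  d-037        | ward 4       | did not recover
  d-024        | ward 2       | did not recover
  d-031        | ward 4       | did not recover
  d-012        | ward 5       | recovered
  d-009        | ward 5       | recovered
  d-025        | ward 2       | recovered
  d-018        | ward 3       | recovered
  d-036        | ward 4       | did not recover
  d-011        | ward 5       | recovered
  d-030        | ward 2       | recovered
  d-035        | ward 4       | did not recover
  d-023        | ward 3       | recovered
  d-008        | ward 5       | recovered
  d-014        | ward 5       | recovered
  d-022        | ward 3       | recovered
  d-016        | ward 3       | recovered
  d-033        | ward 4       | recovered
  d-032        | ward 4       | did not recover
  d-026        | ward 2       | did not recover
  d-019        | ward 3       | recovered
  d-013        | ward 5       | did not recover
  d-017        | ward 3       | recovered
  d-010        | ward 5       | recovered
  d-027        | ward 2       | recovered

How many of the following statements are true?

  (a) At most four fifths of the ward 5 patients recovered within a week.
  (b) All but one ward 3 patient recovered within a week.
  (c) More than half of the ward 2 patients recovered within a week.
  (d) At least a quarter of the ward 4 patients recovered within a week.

(a) ward 5: |A| = 8, |A ∩ B| = 6; needs |A ∩ B| / |A| ≤ 4/5 — true.
(b) ward 3: |A| = 8, |A ∩ B| = 8; needs |A ∖ B| = 1 — false.
(c) ward 2: |A| = 7, |A ∩ B| = 4; needs |A ∩ B| > |A ∖ B| — true.
(d) ward 4: |A| = 7, |A ∩ B| = 2; needs |A ∩ B| / |A| ≥ 1/4 — true.

3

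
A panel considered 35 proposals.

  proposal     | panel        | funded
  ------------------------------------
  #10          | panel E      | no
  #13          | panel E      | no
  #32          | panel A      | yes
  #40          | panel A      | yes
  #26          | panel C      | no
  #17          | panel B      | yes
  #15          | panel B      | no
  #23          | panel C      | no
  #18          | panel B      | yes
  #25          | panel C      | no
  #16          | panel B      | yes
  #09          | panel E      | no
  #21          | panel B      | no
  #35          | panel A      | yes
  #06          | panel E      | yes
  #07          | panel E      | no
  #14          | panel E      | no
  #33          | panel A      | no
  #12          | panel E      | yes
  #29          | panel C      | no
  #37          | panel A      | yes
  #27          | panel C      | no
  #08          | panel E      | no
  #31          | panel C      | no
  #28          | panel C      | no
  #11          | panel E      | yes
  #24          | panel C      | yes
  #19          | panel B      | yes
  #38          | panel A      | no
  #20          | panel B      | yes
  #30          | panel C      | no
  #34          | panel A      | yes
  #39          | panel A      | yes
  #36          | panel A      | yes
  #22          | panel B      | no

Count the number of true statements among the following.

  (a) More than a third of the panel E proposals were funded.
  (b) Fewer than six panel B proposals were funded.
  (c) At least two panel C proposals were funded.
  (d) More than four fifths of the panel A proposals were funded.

(a) panel E: |A| = 9, |A ∩ B| = 3; needs |A ∩ B| / |A| > 1/3 — false.
(b) panel B: |A| = 8, |A ∩ B| = 5; needs |A ∩ B| < 6 — true.
(c) panel C: |A| = 9, |A ∩ B| = 1; needs |A ∩ B| ≥ 2 — false.
(d) panel A: |A| = 9, |A ∩ B| = 7; needs |A ∩ B| / |A| > 4/5 — false.

1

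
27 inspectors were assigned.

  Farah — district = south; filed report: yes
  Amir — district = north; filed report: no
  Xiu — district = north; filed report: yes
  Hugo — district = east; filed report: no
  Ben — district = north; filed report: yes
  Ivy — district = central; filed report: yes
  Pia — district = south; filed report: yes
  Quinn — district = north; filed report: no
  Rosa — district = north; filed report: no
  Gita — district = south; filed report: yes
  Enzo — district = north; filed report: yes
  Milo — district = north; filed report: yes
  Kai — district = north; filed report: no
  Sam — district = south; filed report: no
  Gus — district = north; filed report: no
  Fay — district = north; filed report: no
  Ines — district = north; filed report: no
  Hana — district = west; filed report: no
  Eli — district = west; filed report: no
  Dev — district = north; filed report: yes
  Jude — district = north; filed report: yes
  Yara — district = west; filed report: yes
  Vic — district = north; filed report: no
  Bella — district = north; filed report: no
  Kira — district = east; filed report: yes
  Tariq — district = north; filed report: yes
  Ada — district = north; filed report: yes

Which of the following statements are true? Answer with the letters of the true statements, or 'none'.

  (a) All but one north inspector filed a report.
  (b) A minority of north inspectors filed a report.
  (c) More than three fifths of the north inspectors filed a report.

|A| = 17, |A ∩ B| = 8, |A ∖ B| = 9.
(a) |A ∖ B| = 1: fails.
(b) |A ∩ B| < |A ∖ B|: holds.
(c) |A ∩ B| / |A| > 3/5: fails.

(b)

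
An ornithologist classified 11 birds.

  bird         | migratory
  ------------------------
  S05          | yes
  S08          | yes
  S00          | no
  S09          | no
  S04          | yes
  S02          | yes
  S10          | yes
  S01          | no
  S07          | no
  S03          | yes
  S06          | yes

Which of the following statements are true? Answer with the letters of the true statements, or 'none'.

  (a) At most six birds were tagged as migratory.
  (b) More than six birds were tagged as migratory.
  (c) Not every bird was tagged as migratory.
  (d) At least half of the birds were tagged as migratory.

|A| = 11, |A ∩ B| = 7, |A ∖ B| = 4.
(a) |A ∩ B| ≤ 6: fails.
(b) |A ∩ B| > 6: holds.
(c) A ⊄ B (|A ∖ B| ≥ 1): holds.
(d) |A ∩ B| ≥ |A ∖ B|: holds.

(b), (c), (d)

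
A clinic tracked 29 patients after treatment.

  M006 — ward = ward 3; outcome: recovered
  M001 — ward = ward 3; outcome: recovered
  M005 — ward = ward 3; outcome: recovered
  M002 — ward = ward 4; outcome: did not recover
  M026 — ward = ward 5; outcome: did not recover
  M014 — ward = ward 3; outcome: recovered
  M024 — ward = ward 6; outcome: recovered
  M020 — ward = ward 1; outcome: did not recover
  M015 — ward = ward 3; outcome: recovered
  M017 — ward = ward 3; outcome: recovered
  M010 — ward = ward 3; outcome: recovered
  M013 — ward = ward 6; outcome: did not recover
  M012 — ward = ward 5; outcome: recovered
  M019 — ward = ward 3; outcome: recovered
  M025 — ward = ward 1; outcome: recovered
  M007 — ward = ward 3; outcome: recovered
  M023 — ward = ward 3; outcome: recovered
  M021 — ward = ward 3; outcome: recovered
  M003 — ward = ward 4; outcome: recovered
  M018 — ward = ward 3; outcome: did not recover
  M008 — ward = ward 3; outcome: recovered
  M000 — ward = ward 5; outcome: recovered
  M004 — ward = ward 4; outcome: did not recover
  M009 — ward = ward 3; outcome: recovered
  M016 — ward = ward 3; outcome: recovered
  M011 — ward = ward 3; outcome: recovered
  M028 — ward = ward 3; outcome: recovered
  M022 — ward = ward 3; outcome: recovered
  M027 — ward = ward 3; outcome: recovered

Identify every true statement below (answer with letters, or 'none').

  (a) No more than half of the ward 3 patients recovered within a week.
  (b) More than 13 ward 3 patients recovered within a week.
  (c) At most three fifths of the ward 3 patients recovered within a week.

(b)

|A| = 19, |A ∩ B| = 18, |A ∖ B| = 1.
(a) |A ∩ B| ≤ |A ∖ B|: fails.
(b) |A ∩ B| > 13: holds.
(c) |A ∩ B| / |A| ≤ 3/5: fails.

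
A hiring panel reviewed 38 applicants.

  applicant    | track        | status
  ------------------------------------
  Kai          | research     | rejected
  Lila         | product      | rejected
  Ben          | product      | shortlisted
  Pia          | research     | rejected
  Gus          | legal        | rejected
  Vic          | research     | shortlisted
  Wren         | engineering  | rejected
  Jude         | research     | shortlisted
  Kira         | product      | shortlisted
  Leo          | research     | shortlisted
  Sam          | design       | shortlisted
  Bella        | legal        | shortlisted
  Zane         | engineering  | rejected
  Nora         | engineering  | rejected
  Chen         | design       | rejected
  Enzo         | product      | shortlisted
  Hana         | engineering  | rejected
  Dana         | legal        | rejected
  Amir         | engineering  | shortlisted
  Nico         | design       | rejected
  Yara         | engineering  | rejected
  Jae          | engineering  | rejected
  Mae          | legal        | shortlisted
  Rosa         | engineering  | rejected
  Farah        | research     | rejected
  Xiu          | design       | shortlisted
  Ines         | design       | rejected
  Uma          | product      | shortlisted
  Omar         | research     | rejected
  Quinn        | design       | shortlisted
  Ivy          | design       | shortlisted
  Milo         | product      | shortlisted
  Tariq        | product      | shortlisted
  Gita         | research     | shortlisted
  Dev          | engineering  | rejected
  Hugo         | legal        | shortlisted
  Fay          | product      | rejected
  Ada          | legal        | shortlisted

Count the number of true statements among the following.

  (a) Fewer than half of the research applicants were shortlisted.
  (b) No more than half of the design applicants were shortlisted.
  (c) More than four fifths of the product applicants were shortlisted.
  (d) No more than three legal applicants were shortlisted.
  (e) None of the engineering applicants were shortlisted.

0

(a) research: |A| = 8, |A ∩ B| = 4; needs |A ∩ B| < |A ∖ B| — false.
(b) design: |A| = 7, |A ∩ B| = 4; needs |A ∩ B| ≤ |A ∖ B| — false.
(c) product: |A| = 8, |A ∩ B| = 6; needs |A ∩ B| / |A| > 4/5 — false.
(d) legal: |A| = 6, |A ∩ B| = 4; needs |A ∩ B| ≤ 3 — false.
(e) engineering: |A| = 9, |A ∩ B| = 1; needs A ∩ B = ∅ (|A ∩ B| = 0) — false.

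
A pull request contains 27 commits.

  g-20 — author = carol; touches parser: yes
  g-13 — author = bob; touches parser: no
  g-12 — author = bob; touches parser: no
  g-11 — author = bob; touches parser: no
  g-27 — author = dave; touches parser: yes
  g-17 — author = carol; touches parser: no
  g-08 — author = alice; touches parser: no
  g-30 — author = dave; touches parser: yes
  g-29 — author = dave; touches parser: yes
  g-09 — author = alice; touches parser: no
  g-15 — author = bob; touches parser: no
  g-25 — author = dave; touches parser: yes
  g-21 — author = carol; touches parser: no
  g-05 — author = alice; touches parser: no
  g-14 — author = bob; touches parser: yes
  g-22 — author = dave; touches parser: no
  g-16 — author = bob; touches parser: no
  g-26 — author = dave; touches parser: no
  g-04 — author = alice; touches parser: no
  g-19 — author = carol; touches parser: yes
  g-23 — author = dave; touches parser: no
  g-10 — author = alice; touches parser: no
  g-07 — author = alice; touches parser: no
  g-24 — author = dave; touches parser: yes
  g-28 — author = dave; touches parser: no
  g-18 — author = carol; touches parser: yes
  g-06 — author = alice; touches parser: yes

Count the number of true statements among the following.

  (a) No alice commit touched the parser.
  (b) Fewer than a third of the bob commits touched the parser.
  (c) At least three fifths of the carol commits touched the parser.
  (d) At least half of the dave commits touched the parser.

3

(a) alice: |A| = 7, |A ∩ B| = 1; needs A ∩ B = ∅ (|A ∩ B| = 0) — false.
(b) bob: |A| = 6, |A ∩ B| = 1; needs |A ∩ B| / |A| < 1/3 — true.
(c) carol: |A| = 5, |A ∩ B| = 3; needs |A ∩ B| / |A| ≥ 3/5 — true.
(d) dave: |A| = 9, |A ∩ B| = 5; needs |A ∩ B| ≥ |A ∖ B| — true.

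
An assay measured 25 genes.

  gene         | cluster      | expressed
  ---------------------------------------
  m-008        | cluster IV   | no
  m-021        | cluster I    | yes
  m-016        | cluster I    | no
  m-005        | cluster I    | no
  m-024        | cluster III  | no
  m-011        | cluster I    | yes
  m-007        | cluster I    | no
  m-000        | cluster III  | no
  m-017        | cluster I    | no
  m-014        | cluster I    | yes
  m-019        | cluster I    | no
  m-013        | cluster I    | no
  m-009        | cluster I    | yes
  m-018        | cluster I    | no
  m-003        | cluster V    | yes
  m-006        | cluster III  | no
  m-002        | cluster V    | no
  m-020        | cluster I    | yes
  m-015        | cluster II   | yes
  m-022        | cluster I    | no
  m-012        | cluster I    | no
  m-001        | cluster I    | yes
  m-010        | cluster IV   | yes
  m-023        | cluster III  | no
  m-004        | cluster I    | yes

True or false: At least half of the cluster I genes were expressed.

'At least half of the cluster I genes were expressed' holds iff |A ∩ B| ≥ |A ∖ B|.
|A| = 16, |A ∩ B| = 7, |A ∖ B| = 9.
7 < 9, so the statement is false.

False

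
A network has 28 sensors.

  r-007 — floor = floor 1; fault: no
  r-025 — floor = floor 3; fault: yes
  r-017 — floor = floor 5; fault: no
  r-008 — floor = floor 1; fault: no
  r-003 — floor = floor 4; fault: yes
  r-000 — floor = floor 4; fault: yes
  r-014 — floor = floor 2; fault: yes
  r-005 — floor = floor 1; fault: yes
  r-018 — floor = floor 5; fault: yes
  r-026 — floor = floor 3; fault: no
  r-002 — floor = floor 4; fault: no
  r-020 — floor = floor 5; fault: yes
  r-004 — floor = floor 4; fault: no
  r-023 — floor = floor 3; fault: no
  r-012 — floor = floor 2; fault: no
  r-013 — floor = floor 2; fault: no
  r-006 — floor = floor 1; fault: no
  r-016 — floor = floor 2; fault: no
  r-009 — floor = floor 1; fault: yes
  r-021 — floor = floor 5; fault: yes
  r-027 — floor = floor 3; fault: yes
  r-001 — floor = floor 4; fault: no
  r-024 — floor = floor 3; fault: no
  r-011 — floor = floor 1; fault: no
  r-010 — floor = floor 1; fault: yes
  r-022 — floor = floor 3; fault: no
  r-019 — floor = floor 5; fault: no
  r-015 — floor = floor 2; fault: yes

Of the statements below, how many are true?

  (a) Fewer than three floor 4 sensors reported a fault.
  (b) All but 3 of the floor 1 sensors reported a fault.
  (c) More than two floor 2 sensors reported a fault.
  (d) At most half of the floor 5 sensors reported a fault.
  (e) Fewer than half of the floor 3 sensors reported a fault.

2

(a) floor 4: |A| = 5, |A ∩ B| = 2; needs |A ∩ B| < 3 — true.
(b) floor 1: |A| = 7, |A ∩ B| = 3; needs |A ∖ B| = 3 — false.
(c) floor 2: |A| = 5, |A ∩ B| = 2; needs |A ∩ B| > 2 — false.
(d) floor 5: |A| = 5, |A ∩ B| = 3; needs |A ∩ B| ≤ |A ∖ B| — false.
(e) floor 3: |A| = 6, |A ∩ B| = 2; needs |A ∩ B| < |A ∖ B| — true.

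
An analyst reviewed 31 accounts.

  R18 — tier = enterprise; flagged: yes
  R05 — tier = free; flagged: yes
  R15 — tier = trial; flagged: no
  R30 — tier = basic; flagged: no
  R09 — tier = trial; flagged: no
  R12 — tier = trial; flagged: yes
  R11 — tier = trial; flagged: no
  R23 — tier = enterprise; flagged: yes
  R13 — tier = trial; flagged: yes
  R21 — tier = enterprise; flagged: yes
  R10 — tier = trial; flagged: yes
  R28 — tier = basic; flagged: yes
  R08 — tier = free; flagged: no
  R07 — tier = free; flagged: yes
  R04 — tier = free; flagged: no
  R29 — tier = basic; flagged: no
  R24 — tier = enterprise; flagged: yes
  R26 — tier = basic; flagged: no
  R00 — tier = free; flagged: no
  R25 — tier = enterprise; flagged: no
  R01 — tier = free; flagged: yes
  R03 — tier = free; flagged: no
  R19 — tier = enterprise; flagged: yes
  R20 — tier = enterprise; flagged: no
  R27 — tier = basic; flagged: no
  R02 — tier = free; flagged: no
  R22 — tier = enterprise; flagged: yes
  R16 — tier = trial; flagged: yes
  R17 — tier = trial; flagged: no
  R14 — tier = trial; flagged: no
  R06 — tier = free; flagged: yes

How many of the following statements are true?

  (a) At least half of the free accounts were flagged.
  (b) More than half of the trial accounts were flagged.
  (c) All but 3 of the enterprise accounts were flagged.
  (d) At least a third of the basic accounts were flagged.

(a) free: |A| = 9, |A ∩ B| = 4; needs |A ∩ B| ≥ |A ∖ B| — false.
(b) trial: |A| = 9, |A ∩ B| = 4; needs |A ∩ B| > |A ∖ B| — false.
(c) enterprise: |A| = 8, |A ∩ B| = 6; needs |A ∖ B| = 3 — false.
(d) basic: |A| = 5, |A ∩ B| = 1; needs |A ∩ B| / |A| ≥ 1/3 — false.

0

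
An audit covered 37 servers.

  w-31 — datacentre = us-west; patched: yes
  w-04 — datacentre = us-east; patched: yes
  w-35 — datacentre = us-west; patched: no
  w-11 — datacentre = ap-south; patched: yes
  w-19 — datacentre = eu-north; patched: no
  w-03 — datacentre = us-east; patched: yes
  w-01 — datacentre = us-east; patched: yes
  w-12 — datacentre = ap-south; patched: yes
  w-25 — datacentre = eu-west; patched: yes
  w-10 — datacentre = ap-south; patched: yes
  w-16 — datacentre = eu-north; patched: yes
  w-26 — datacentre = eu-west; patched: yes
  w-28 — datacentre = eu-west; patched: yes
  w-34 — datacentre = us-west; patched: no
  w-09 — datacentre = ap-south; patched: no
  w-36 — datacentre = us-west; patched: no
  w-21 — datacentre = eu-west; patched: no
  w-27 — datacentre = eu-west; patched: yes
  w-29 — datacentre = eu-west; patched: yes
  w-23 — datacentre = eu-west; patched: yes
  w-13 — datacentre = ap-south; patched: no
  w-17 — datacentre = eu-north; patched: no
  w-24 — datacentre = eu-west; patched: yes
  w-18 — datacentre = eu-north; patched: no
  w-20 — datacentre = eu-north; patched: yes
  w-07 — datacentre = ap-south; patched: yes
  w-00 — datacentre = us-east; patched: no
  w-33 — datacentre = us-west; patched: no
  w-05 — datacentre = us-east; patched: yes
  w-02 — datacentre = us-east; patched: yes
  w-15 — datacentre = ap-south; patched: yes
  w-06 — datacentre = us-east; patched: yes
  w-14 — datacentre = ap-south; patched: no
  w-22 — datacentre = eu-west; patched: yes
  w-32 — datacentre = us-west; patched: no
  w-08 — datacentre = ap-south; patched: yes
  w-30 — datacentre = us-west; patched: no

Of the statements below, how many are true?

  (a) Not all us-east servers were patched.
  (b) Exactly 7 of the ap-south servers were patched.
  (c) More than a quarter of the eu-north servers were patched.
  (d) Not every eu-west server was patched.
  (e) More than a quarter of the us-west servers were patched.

3

(a) us-east: |A| = 7, |A ∩ B| = 6; needs A ⊄ B (|A ∖ B| ≥ 1) — true.
(b) ap-south: |A| = 9, |A ∩ B| = 6; needs |A ∩ B| = 7 — false.
(c) eu-north: |A| = 5, |A ∩ B| = 2; needs |A ∩ B| / |A| > 1/4 — true.
(d) eu-west: |A| = 9, |A ∩ B| = 8; needs A ⊄ B (|A ∖ B| ≥ 1) — true.
(e) us-west: |A| = 7, |A ∩ B| = 1; needs |A ∩ B| / |A| > 1/4 — false.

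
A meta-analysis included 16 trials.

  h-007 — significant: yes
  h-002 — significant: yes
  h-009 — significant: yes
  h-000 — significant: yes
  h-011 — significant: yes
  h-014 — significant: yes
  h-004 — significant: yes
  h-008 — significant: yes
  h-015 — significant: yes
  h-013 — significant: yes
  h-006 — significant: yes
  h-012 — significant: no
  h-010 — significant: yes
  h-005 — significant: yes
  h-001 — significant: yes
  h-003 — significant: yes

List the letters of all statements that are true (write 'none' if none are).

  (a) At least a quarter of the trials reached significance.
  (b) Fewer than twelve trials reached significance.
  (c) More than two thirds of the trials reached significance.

(a), (c)

|A| = 16, |A ∩ B| = 15, |A ∖ B| = 1.
(a) |A ∩ B| / |A| ≥ 1/4: holds.
(b) |A ∩ B| < 12: fails.
(c) |A ∩ B| / |A| > 2/3: holds.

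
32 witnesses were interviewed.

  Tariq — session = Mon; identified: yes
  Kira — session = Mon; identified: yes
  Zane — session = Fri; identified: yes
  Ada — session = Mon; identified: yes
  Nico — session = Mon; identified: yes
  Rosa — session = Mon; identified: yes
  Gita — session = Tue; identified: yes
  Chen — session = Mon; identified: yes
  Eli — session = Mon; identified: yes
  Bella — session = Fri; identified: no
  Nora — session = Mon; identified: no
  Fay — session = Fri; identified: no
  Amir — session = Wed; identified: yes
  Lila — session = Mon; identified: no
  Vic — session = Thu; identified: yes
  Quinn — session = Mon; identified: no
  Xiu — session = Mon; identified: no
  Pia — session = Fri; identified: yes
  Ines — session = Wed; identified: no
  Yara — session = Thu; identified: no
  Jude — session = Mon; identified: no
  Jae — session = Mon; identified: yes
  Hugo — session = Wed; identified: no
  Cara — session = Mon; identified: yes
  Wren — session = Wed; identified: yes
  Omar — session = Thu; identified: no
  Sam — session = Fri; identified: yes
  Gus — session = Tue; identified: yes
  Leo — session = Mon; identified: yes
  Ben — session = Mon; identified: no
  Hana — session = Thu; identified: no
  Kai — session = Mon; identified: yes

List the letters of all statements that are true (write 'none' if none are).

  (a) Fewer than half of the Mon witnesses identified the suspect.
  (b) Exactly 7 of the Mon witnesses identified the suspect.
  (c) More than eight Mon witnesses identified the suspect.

|A| = 17, |A ∩ B| = 11, |A ∖ B| = 6.
(a) |A ∩ B| < |A ∖ B|: fails.
(b) |A ∩ B| = 7: fails.
(c) |A ∩ B| > 8: holds.

(c)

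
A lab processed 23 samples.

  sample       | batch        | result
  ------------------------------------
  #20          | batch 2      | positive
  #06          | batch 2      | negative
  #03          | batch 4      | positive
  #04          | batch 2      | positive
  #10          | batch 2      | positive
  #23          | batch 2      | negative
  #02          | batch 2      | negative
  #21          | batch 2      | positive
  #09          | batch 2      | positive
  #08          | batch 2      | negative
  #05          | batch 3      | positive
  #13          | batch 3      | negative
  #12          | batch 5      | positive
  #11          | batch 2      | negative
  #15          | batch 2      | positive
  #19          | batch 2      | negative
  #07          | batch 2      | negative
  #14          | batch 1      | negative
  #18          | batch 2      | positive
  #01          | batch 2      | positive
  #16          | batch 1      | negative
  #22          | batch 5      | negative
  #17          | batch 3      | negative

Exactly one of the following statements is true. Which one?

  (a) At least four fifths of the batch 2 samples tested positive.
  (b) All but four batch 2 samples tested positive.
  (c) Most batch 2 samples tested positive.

(c)

|A| = 15, |A ∩ B| = 8, |A ∖ B| = 7.
(a) requires |A ∩ B| / |A| ≥ 4/5: false.
(b) requires |A ∖ B| = 4: false.
(c) requires |A ∩ B| > |A ∖ B|: true.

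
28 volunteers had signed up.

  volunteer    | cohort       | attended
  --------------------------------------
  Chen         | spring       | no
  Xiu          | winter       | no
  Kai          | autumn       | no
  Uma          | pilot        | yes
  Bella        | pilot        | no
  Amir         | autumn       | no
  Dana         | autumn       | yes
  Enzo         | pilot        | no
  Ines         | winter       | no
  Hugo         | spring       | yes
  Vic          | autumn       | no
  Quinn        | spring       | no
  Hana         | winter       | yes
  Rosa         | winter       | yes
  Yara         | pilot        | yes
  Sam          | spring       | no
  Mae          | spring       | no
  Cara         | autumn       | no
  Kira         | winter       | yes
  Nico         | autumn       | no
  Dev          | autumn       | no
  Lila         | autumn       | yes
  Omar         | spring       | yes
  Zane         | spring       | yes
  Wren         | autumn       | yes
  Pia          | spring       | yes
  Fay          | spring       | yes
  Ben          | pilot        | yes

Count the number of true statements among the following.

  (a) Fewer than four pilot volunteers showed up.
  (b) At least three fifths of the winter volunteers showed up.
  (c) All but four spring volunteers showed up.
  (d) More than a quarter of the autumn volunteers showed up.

(a) pilot: |A| = 5, |A ∩ B| = 3; needs |A ∩ B| < 4 — true.
(b) winter: |A| = 5, |A ∩ B| = 3; needs |A ∩ B| / |A| ≥ 3/5 — true.
(c) spring: |A| = 9, |A ∩ B| = 5; needs |A ∖ B| = 4 — true.
(d) autumn: |A| = 9, |A ∩ B| = 3; needs |A ∩ B| / |A| > 1/4 — true.

4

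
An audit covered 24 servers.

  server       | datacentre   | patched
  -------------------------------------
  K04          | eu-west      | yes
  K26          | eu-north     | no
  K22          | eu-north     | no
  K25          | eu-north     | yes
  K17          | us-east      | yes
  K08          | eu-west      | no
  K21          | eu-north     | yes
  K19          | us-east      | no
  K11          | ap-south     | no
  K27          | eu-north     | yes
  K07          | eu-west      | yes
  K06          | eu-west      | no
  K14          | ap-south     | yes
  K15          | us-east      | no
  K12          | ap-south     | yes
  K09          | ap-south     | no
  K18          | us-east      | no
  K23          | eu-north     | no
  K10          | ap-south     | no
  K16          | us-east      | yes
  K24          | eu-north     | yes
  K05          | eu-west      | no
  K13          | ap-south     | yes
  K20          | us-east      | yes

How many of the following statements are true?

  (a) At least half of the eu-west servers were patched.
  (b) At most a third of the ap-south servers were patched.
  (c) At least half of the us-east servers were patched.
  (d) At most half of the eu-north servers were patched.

1

(a) eu-west: |A| = 5, |A ∩ B| = 2; needs |A ∩ B| ≥ |A ∖ B| — false.
(b) ap-south: |A| = 6, |A ∩ B| = 3; needs |A ∩ B| / |A| ≤ 1/3 — false.
(c) us-east: |A| = 6, |A ∩ B| = 3; needs |A ∩ B| ≥ |A ∖ B| — true.
(d) eu-north: |A| = 7, |A ∩ B| = 4; needs |A ∩ B| ≤ |A ∖ B| — false.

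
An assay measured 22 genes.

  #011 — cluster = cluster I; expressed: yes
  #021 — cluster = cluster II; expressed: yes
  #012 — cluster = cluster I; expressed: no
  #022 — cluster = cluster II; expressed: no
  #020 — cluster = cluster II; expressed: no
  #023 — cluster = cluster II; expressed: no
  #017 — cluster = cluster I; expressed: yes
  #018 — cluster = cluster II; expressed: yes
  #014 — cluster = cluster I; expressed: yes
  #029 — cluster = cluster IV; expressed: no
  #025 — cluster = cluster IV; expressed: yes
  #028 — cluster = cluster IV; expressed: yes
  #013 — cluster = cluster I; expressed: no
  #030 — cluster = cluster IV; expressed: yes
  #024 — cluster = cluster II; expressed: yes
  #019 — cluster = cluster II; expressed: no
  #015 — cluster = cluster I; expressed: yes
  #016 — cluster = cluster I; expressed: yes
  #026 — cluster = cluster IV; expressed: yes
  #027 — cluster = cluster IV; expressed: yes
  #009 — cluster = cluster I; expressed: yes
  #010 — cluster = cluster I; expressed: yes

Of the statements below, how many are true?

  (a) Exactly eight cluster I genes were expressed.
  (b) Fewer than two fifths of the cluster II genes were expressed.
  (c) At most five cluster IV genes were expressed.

(a) cluster I: |A| = 9, |A ∩ B| = 7; needs |A ∩ B| = 8 — false.
(b) cluster II: |A| = 7, |A ∩ B| = 3; needs |A ∩ B| / |A| < 2/5 — false.
(c) cluster IV: |A| = 6, |A ∩ B| = 5; needs |A ∩ B| ≤ 5 — true.

1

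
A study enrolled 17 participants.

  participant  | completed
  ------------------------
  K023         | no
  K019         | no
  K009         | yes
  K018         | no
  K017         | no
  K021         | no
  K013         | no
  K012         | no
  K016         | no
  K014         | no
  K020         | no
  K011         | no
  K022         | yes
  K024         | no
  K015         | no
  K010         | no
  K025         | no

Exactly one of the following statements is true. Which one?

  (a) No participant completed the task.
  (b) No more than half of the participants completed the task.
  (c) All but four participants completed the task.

(b)

|A| = 17, |A ∩ B| = 2, |A ∖ B| = 15.
(a) requires A ∩ B = ∅ (|A ∩ B| = 0): false.
(b) requires |A ∩ B| ≤ |A ∖ B|: true.
(c) requires |A ∖ B| = 4: false.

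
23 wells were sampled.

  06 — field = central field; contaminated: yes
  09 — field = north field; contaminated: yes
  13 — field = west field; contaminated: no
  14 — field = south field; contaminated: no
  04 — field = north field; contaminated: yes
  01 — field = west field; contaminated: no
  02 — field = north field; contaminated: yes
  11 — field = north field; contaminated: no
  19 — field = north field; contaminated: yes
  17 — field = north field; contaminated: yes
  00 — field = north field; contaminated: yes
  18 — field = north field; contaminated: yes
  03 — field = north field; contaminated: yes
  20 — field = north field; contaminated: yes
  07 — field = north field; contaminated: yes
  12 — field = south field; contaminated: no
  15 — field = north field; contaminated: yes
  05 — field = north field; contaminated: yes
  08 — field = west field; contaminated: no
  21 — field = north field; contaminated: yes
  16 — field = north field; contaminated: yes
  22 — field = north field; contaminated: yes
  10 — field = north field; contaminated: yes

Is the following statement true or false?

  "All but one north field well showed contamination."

Truth condition: |A ∖ B| = 1.
|A| = 17, |A ∩ B| = 16, |A ∖ B| = 1.
|A ∖ B| = 1, so the statement is true.

True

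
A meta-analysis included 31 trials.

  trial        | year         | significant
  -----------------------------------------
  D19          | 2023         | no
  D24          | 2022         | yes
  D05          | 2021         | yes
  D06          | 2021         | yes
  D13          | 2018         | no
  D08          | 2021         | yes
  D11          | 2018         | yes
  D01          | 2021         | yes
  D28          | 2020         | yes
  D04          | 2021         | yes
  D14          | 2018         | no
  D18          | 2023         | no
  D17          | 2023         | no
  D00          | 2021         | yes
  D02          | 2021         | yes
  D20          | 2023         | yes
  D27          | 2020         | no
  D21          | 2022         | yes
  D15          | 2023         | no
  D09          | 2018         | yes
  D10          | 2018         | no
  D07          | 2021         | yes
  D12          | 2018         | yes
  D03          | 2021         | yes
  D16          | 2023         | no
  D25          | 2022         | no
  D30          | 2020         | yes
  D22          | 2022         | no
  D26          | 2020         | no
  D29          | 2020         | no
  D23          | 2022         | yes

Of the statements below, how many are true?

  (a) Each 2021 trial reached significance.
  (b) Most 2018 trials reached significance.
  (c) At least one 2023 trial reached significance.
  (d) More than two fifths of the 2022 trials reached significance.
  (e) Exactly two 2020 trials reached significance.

4

(a) 2021: |A| = 9, |A ∩ B| = 9; needs A ⊆ B, i.e. every element of A is in B (|A ∖ B| = 0) — true.
(b) 2018: |A| = 6, |A ∩ B| = 3; needs |A ∩ B| > |A ∖ B| — false.
(c) 2023: |A| = 6, |A ∩ B| = 1; needs A ∩ B ≠ ∅ (|A ∩ B| ≥ 1) — true.
(d) 2022: |A| = 5, |A ∩ B| = 3; needs |A ∩ B| / |A| > 2/5 — true.
(e) 2020: |A| = 5, |A ∩ B| = 2; needs |A ∩ B| = 2 — true.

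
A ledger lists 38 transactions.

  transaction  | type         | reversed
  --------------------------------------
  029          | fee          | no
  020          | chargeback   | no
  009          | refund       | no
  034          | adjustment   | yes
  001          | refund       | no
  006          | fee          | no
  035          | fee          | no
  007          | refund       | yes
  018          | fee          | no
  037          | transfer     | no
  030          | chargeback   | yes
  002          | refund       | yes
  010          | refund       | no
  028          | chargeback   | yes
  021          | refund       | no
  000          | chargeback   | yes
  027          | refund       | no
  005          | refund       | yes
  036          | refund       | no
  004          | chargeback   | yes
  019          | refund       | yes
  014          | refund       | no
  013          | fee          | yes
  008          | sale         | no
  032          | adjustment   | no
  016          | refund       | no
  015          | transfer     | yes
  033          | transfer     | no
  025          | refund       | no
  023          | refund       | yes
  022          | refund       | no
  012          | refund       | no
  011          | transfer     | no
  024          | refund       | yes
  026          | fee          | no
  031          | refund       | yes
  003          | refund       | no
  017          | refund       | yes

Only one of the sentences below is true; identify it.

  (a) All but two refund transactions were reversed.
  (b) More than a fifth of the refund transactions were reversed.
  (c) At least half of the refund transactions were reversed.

(b)

|A| = 20, |A ∩ B| = 8, |A ∖ B| = 12.
(a) requires |A ∖ B| = 2: false.
(b) requires |A ∩ B| / |A| > 1/5: true.
(c) requires |A ∩ B| ≥ |A ∖ B|: false.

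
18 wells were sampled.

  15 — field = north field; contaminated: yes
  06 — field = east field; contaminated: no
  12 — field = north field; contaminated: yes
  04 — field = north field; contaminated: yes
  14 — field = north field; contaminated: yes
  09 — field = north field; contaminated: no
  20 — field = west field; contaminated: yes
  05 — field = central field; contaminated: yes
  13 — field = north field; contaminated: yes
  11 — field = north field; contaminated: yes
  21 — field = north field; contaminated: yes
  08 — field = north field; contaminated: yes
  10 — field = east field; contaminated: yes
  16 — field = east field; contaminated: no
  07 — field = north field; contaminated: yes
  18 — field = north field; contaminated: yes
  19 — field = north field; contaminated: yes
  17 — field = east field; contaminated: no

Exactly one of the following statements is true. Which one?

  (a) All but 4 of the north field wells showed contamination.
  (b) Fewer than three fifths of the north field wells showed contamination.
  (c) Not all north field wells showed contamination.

(c)

|A| = 12, |A ∩ B| = 11, |A ∖ B| = 1.
(a) requires |A ∖ B| = 4: false.
(b) requires |A ∩ B| / |A| < 3/5: false.
(c) requires A ⊄ B (|A ∖ B| ≥ 1): true.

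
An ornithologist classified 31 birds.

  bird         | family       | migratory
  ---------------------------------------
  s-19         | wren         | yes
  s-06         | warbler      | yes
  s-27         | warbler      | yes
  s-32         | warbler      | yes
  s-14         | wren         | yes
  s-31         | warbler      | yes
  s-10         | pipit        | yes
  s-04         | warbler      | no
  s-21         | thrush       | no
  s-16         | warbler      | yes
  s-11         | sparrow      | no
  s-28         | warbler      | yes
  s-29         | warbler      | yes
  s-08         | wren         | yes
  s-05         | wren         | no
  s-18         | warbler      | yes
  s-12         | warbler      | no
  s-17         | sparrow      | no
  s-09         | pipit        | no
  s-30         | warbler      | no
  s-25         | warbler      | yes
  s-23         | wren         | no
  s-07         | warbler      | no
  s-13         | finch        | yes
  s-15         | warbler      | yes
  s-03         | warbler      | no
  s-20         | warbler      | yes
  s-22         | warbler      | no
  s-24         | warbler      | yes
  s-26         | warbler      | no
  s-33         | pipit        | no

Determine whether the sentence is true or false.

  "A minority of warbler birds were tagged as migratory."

Truth condition: |A ∩ B| < |A ∖ B|.
|A| = 19, |A ∩ B| = 12, |A ∖ B| = 7.
12 > 7, so the statement is false.

False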